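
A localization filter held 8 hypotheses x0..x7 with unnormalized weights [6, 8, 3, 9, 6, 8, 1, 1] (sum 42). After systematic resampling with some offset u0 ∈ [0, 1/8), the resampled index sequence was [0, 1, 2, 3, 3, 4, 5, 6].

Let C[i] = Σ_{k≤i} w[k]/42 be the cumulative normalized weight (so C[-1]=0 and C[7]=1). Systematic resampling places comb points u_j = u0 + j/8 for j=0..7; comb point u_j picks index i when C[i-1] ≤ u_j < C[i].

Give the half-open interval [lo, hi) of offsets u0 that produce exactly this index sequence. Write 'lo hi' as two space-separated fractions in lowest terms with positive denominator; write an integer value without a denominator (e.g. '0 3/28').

1/12 17/168

C = [1/7, 1/3, 17/42, 13/21, 16/21, 20/21, 41/42, 1]
j=0 picked index 0: u0 ∈ [0, 1/7)
j=1 picked index 1: u0 ∈ [1/56, 5/24)
j=2 picked index 2: u0 ∈ [1/12, 13/84)
j=3 picked index 3: u0 ∈ [5/168, 41/168)
j=4 picked index 3: u0 ∈ [-2/21, 5/42)
j=5 picked index 4: u0 ∈ [-1/168, 23/168)
j=6 picked index 5: u0 ∈ [1/84, 17/84)
j=7 picked index 6: u0 ∈ [13/168, 17/168)
intersection: [1/12, 17/168)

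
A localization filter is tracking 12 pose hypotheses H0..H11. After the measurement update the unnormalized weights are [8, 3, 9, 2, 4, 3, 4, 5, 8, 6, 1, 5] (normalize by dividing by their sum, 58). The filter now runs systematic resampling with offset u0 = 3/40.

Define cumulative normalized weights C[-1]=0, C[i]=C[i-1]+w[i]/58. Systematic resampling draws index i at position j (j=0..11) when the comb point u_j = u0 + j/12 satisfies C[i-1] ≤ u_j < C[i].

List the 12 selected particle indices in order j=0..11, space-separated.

0 1 2 2 4 5 7 8 8 9 10 11

C = [4/29, 11/58, 10/29, 11/29, 13/29, 1/2, 33/58, 19/29, 23/29, 26/29, 53/58, 1]
j=0: u_0=3/40 ∈ [0, 4/29) → index 0
j=1: u_1=19/120 ∈ [4/29, 11/58) → index 1
j=2: u_2=29/120 ∈ [11/58, 10/29) → index 2
j=3: u_3=13/40 ∈ [11/58, 10/29) → index 2
j=4: u_4=49/120 ∈ [11/29, 13/29) → index 4
j=5: u_5=59/120 ∈ [13/29, 1/2) → index 5
j=6: u_6=23/40 ∈ [33/58, 19/29) → index 7
j=7: u_7=79/120 ∈ [19/29, 23/29) → index 8
j=8: u_8=89/120 ∈ [19/29, 23/29) → index 8
j=9: u_9=33/40 ∈ [23/29, 26/29) → index 9
j=10: u_10=109/120 ∈ [26/29, 53/58) → index 10
j=11: u_11=119/120 ∈ [53/58, 1) → index 11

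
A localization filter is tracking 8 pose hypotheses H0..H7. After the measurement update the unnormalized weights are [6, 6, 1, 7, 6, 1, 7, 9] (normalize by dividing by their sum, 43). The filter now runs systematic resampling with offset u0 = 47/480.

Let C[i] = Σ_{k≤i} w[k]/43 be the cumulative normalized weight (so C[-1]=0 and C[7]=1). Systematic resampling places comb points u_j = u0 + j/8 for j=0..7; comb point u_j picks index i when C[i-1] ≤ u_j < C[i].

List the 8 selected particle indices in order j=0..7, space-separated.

C = [6/43, 12/43, 13/43, 20/43, 26/43, 27/43, 34/43, 1]
j=0: u_0=47/480 ∈ [0, 6/43) → index 0
j=1: u_1=107/480 ∈ [6/43, 12/43) → index 1
j=2: u_2=167/480 ∈ [13/43, 20/43) → index 3
j=3: u_3=227/480 ∈ [20/43, 26/43) → index 4
j=4: u_4=287/480 ∈ [20/43, 26/43) → index 4
j=5: u_5=347/480 ∈ [27/43, 34/43) → index 6
j=6: u_6=407/480 ∈ [34/43, 1) → index 7
j=7: u_7=467/480 ∈ [34/43, 1) → index 7

0 1 3 4 4 6 7 7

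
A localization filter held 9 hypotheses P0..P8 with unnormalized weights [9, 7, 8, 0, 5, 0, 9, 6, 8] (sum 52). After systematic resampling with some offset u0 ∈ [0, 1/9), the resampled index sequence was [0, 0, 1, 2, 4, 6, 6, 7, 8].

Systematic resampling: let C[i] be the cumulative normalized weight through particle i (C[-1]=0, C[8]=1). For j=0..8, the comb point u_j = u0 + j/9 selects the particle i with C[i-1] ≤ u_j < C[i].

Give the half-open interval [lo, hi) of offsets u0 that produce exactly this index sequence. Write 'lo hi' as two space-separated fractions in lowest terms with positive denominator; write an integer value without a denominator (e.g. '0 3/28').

2/117 29/468

C = [9/52, 4/13, 6/13, 6/13, 29/52, 29/52, 19/26, 11/13, 1]
j=0 picked index 0: u0 ∈ [0, 9/52)
j=1 picked index 0: u0 ∈ [-1/9, 29/468)
j=2 picked index 1: u0 ∈ [-23/468, 10/117)
j=3 picked index 2: u0 ∈ [-1/39, 5/39)
j=4 picked index 4: u0 ∈ [2/117, 53/468)
j=5 picked index 6: u0 ∈ [1/468, 41/234)
j=6 picked index 6: u0 ∈ [-17/156, 5/78)
j=7 picked index 7: u0 ∈ [-11/234, 8/117)
j=8 picked index 8: u0 ∈ [-5/117, 1/9)
intersection: [2/117, 29/468)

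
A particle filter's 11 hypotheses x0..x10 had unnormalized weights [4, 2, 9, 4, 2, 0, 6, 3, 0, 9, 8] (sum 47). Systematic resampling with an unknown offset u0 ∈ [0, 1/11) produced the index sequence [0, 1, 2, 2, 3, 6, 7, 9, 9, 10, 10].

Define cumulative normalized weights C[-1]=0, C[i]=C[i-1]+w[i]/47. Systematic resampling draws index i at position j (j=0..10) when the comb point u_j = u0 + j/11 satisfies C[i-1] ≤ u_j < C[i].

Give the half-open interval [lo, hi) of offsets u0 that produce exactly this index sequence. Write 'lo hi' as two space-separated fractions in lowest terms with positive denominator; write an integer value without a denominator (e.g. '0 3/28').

C = [4/47, 6/47, 15/47, 19/47, 21/47, 21/47, 27/47, 30/47, 30/47, 39/47, 1]
j=0 picked index 0: u0 ∈ [0, 4/47)
j=1 picked index 1: u0 ∈ [-3/517, 19/517)
j=2 picked index 2: u0 ∈ [-28/517, 71/517)
j=3 picked index 2: u0 ∈ [-75/517, 24/517)
j=4 picked index 3: u0 ∈ [-23/517, 21/517)
j=5 picked index 6: u0 ∈ [-4/517, 62/517)
j=6 picked index 7: u0 ∈ [15/517, 48/517)
j=7 picked index 9: u0 ∈ [1/517, 100/517)
j=8 picked index 9: u0 ∈ [-46/517, 53/517)
j=9 picked index 10: u0 ∈ [6/517, 2/11)
j=10 picked index 10: u0 ∈ [-41/517, 1/11)
intersection: [15/517, 19/517)

15/517 19/517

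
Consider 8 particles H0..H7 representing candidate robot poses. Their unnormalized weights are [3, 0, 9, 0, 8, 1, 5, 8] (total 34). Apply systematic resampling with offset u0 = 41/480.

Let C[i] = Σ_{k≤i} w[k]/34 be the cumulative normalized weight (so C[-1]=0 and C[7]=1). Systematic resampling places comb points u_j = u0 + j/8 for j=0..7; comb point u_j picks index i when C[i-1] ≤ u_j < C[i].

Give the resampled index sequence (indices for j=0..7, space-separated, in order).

0 2 2 4 4 6 7 7

C = [3/34, 3/34, 6/17, 6/17, 10/17, 21/34, 13/17, 1]
j=0: u_0=41/480 ∈ [0, 3/34) → index 0
j=1: u_1=101/480 ∈ [3/34, 6/17) → index 2
j=2: u_2=161/480 ∈ [3/34, 6/17) → index 2
j=3: u_3=221/480 ∈ [6/17, 10/17) → index 4
j=4: u_4=281/480 ∈ [6/17, 10/17) → index 4
j=5: u_5=341/480 ∈ [21/34, 13/17) → index 6
j=6: u_6=401/480 ∈ [13/17, 1) → index 7
j=7: u_7=461/480 ∈ [13/17, 1) → index 7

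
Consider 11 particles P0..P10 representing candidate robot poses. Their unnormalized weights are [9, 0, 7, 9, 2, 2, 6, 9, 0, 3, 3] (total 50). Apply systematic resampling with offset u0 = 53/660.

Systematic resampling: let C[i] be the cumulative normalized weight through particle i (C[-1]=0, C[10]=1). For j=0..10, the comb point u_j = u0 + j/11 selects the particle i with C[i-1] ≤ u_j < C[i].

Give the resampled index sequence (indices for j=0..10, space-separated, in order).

C = [9/50, 9/50, 8/25, 1/2, 27/50, 29/50, 7/10, 22/25, 22/25, 47/50, 1]
j=0: u_0=53/660 ∈ [0, 9/50) → index 0
j=1: u_1=113/660 ∈ [0, 9/50) → index 0
j=2: u_2=173/660 ∈ [9/50, 8/25) → index 2
j=3: u_3=233/660 ∈ [8/25, 1/2) → index 3
j=4: u_4=293/660 ∈ [8/25, 1/2) → index 3
j=5: u_5=353/660 ∈ [1/2, 27/50) → index 4
j=6: u_6=413/660 ∈ [29/50, 7/10) → index 6
j=7: u_7=43/60 ∈ [7/10, 22/25) → index 7
j=8: u_8=533/660 ∈ [7/10, 22/25) → index 7
j=9: u_9=593/660 ∈ [22/25, 47/50) → index 9
j=10: u_10=653/660 ∈ [47/50, 1) → index 10

0 0 2 3 3 4 6 7 7 9 10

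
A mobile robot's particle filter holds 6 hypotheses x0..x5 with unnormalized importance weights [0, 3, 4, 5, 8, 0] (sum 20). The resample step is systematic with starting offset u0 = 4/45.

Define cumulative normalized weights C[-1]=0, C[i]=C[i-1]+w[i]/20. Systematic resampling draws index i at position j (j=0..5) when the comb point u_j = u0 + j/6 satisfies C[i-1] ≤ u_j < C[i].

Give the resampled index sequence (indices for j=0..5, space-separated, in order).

C = [0, 3/20, 7/20, 3/5, 1, 1]
j=0: u_0=4/45 ∈ [0, 3/20) → index 1
j=1: u_1=23/90 ∈ [3/20, 7/20) → index 2
j=2: u_2=19/45 ∈ [7/20, 3/5) → index 3
j=3: u_3=53/90 ∈ [7/20, 3/5) → index 3
j=4: u_4=34/45 ∈ [3/5, 1) → index 4
j=5: u_5=83/90 ∈ [3/5, 1) → index 4

1 2 3 3 4 4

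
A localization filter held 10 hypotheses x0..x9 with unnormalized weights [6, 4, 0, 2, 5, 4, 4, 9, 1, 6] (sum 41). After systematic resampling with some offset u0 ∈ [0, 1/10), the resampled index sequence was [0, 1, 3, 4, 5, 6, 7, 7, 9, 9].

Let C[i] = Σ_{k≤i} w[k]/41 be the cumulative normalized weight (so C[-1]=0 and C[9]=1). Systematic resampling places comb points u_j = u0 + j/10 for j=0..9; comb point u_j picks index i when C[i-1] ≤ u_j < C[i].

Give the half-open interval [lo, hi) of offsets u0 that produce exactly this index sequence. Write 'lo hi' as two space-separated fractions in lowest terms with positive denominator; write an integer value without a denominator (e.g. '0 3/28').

C = [6/41, 10/41, 10/41, 12/41, 17/41, 21/41, 25/41, 34/41, 35/41, 1]
j=0 picked index 0: u0 ∈ [0, 6/41)
j=1 picked index 1: u0 ∈ [19/410, 59/410)
j=2 picked index 3: u0 ∈ [9/205, 19/205)
j=3 picked index 4: u0 ∈ [-3/410, 47/410)
j=4 picked index 5: u0 ∈ [3/205, 23/205)
j=5 picked index 6: u0 ∈ [1/82, 9/82)
j=6 picked index 7: u0 ∈ [2/205, 47/205)
j=7 picked index 7: u0 ∈ [-37/410, 53/410)
j=8 picked index 9: u0 ∈ [11/205, 1/5)
j=9 picked index 9: u0 ∈ [-19/410, 1/10)
intersection: [11/205, 19/205)

11/205 19/205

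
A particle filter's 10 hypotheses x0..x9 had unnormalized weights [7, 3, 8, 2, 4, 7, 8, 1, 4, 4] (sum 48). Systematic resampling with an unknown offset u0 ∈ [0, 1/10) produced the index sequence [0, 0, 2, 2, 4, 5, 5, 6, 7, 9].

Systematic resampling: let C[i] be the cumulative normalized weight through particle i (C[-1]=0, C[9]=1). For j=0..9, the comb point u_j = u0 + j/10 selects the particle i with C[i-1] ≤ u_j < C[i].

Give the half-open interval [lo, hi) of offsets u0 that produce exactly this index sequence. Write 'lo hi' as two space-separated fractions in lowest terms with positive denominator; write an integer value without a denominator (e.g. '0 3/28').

C = [7/48, 5/24, 3/8, 5/12, 1/2, 31/48, 13/16, 5/6, 11/12, 1]
j=0 picked index 0: u0 ∈ [0, 7/48)
j=1 picked index 0: u0 ∈ [-1/10, 11/240)
j=2 picked index 2: u0 ∈ [1/120, 7/40)
j=3 picked index 2: u0 ∈ [-11/120, 3/40)
j=4 picked index 4: u0 ∈ [1/60, 1/10)
j=5 picked index 5: u0 ∈ [0, 7/48)
j=6 picked index 5: u0 ∈ [-1/10, 11/240)
j=7 picked index 6: u0 ∈ [-13/240, 9/80)
j=8 picked index 7: u0 ∈ [1/80, 1/30)
j=9 picked index 9: u0 ∈ [1/60, 1/10)
intersection: [1/60, 1/30)

1/60 1/30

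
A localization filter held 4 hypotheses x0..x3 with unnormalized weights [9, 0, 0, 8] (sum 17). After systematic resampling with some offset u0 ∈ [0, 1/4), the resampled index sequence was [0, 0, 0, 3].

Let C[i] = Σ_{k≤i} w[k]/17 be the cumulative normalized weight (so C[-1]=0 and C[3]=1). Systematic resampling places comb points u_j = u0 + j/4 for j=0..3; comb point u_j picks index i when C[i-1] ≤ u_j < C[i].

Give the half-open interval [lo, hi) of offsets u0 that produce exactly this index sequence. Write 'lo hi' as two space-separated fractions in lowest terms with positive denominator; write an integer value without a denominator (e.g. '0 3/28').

0 1/34

C = [9/17, 9/17, 9/17, 1]
j=0 picked index 0: u0 ∈ [0, 9/17)
j=1 picked index 0: u0 ∈ [-1/4, 19/68)
j=2 picked index 0: u0 ∈ [-1/2, 1/34)
j=3 picked index 3: u0 ∈ [-15/68, 1/4)
intersection: [0, 1/34)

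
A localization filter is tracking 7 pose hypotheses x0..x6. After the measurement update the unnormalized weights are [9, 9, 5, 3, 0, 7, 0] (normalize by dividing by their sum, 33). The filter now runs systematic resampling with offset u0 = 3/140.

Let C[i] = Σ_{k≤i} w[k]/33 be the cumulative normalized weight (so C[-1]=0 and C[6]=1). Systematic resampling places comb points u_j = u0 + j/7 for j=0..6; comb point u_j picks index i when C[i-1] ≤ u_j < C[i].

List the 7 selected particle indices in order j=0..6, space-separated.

C = [3/11, 6/11, 23/33, 26/33, 26/33, 1, 1]
j=0: u_0=3/140 ∈ [0, 3/11) → index 0
j=1: u_1=23/140 ∈ [0, 3/11) → index 0
j=2: u_2=43/140 ∈ [3/11, 6/11) → index 1
j=3: u_3=9/20 ∈ [3/11, 6/11) → index 1
j=4: u_4=83/140 ∈ [6/11, 23/33) → index 2
j=5: u_5=103/140 ∈ [23/33, 26/33) → index 3
j=6: u_6=123/140 ∈ [26/33, 1) → index 5

0 0 1 1 2 3 5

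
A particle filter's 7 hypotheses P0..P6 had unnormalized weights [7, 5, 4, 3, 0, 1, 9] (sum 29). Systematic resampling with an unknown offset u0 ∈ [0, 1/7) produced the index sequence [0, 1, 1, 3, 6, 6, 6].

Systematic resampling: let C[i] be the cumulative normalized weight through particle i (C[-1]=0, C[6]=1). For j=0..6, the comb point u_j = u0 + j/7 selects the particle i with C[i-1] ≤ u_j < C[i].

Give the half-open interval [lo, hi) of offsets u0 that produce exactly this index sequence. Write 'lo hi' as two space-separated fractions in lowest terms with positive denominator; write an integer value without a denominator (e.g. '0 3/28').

25/203 26/203

C = [7/29, 12/29, 16/29, 19/29, 19/29, 20/29, 1]
j=0 picked index 0: u0 ∈ [0, 7/29)
j=1 picked index 1: u0 ∈ [20/203, 55/203)
j=2 picked index 1: u0 ∈ [-9/203, 26/203)
j=3 picked index 3: u0 ∈ [25/203, 46/203)
j=4 picked index 6: u0 ∈ [24/203, 3/7)
j=5 picked index 6: u0 ∈ [-5/203, 2/7)
j=6 picked index 6: u0 ∈ [-34/203, 1/7)
intersection: [25/203, 26/203)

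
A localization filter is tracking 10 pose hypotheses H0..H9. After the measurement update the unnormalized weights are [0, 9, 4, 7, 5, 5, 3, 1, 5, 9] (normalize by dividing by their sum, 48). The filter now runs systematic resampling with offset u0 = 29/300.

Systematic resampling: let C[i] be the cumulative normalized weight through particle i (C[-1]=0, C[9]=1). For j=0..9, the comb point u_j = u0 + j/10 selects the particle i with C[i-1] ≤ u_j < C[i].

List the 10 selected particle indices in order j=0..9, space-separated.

1 2 3 3 4 5 7 8 9 9

C = [0, 3/16, 13/48, 5/12, 25/48, 5/8, 11/16, 17/24, 13/16, 1]
j=0: u_0=29/300 ∈ [0, 3/16) → index 1
j=1: u_1=59/300 ∈ [3/16, 13/48) → index 2
j=2: u_2=89/300 ∈ [13/48, 5/12) → index 3
j=3: u_3=119/300 ∈ [13/48, 5/12) → index 3
j=4: u_4=149/300 ∈ [5/12, 25/48) → index 4
j=5: u_5=179/300 ∈ [25/48, 5/8) → index 5
j=6: u_6=209/300 ∈ [11/16, 17/24) → index 7
j=7: u_7=239/300 ∈ [17/24, 13/16) → index 8
j=8: u_8=269/300 ∈ [13/16, 1) → index 9
j=9: u_9=299/300 ∈ [13/16, 1) → index 9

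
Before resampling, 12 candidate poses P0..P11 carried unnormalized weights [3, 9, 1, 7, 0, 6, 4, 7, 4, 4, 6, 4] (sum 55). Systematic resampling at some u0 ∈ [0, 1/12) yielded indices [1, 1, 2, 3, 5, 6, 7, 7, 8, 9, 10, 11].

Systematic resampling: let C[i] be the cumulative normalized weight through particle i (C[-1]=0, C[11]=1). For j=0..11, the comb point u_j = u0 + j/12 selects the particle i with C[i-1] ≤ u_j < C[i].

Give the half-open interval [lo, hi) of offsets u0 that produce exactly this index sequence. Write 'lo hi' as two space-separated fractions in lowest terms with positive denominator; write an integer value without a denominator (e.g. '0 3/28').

C = [3/55, 12/55, 13/55, 4/11, 4/11, 26/55, 6/11, 37/55, 41/55, 9/11, 51/55, 1]
j=0 picked index 1: u0 ∈ [3/55, 12/55)
j=1 picked index 1: u0 ∈ [-19/660, 89/660)
j=2 picked index 2: u0 ∈ [17/330, 23/330)
j=3 picked index 3: u0 ∈ [-3/220, 5/44)
j=4 picked index 5: u0 ∈ [1/33, 23/165)
j=5 picked index 6: u0 ∈ [37/660, 17/132)
j=6 picked index 7: u0 ∈ [1/22, 19/110)
j=7 picked index 7: u0 ∈ [-5/132, 59/660)
j=8 picked index 8: u0 ∈ [1/165, 13/165)
j=9 picked index 9: u0 ∈ [-1/220, 3/44)
j=10 picked index 10: u0 ∈ [-1/66, 31/330)
j=11 picked index 11: u0 ∈ [7/660, 1/12)
intersection: [37/660, 3/44)

37/660 3/44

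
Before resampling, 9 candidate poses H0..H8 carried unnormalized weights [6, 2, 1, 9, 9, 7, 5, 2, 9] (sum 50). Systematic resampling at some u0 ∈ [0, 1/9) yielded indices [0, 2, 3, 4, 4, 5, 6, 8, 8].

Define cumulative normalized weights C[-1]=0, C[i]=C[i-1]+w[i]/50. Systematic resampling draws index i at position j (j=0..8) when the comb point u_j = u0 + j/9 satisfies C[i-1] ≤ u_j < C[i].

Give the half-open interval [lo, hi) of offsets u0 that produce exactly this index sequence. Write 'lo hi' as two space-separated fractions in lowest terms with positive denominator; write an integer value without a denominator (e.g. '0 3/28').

C = [3/25, 4/25, 9/50, 9/25, 27/50, 17/25, 39/50, 41/50, 1]
j=0 picked index 0: u0 ∈ [0, 3/25)
j=1 picked index 2: u0 ∈ [11/225, 31/450)
j=2 picked index 3: u0 ∈ [-19/450, 31/225)
j=3 picked index 4: u0 ∈ [2/75, 31/150)
j=4 picked index 4: u0 ∈ [-19/225, 43/450)
j=5 picked index 5: u0 ∈ [-7/450, 28/225)
j=6 picked index 6: u0 ∈ [1/75, 17/150)
j=7 picked index 8: u0 ∈ [19/450, 2/9)
j=8 picked index 8: u0 ∈ [-31/450, 1/9)
intersection: [11/225, 31/450)

11/225 31/450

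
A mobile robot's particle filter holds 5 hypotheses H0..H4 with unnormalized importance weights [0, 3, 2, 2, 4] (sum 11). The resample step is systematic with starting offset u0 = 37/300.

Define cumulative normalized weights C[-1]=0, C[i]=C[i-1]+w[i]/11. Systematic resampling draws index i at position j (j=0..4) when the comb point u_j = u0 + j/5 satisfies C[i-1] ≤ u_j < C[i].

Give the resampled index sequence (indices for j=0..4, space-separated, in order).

1 2 3 4 4

C = [0, 3/11, 5/11, 7/11, 1]
j=0: u_0=37/300 ∈ [0, 3/11) → index 1
j=1: u_1=97/300 ∈ [3/11, 5/11) → index 2
j=2: u_2=157/300 ∈ [5/11, 7/11) → index 3
j=3: u_3=217/300 ∈ [7/11, 1) → index 4
j=4: u_4=277/300 ∈ [7/11, 1) → index 4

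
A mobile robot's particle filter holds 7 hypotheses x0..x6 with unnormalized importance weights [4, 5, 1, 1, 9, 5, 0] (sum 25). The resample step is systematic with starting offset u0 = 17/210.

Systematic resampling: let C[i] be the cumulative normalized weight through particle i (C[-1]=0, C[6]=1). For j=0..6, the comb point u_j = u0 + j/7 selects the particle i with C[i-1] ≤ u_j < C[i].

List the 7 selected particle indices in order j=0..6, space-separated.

C = [4/25, 9/25, 2/5, 11/25, 4/5, 1, 1]
j=0: u_0=17/210 ∈ [0, 4/25) → index 0
j=1: u_1=47/210 ∈ [4/25, 9/25) → index 1
j=2: u_2=11/30 ∈ [9/25, 2/5) → index 2
j=3: u_3=107/210 ∈ [11/25, 4/5) → index 4
j=4: u_4=137/210 ∈ [11/25, 4/5) → index 4
j=5: u_5=167/210 ∈ [11/25, 4/5) → index 4
j=6: u_6=197/210 ∈ [4/5, 1) → index 5

0 1 2 4 4 4 5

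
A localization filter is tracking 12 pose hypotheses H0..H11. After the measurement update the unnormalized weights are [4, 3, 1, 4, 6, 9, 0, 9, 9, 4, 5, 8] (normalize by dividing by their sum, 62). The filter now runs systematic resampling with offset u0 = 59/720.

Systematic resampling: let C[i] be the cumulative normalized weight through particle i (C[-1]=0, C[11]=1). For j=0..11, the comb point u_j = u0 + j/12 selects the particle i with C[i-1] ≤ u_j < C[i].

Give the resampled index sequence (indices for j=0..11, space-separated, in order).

C = [2/31, 7/62, 4/31, 6/31, 9/31, 27/62, 27/62, 18/31, 45/62, 49/62, 27/31, 1]
j=0: u_0=59/720 ∈ [2/31, 7/62) → index 1
j=1: u_1=119/720 ∈ [4/31, 6/31) → index 3
j=2: u_2=179/720 ∈ [6/31, 9/31) → index 4
j=3: u_3=239/720 ∈ [9/31, 27/62) → index 5
j=4: u_4=299/720 ∈ [9/31, 27/62) → index 5
j=5: u_5=359/720 ∈ [27/62, 18/31) → index 7
j=6: u_6=419/720 ∈ [18/31, 45/62) → index 8
j=7: u_7=479/720 ∈ [18/31, 45/62) → index 8
j=8: u_8=539/720 ∈ [45/62, 49/62) → index 9
j=9: u_9=599/720 ∈ [49/62, 27/31) → index 10
j=10: u_10=659/720 ∈ [27/31, 1) → index 11
j=11: u_11=719/720 ∈ [27/31, 1) → index 11

1 3 4 5 5 7 8 8 9 10 11 11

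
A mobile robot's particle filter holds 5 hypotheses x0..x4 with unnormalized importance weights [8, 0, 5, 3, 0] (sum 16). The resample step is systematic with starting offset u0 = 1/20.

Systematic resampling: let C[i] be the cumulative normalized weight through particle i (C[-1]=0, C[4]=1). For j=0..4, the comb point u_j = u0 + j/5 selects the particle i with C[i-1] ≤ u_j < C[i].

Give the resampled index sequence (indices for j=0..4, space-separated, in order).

0 0 0 2 3

C = [1/2, 1/2, 13/16, 1, 1]
j=0: u_0=1/20 ∈ [0, 1/2) → index 0
j=1: u_1=1/4 ∈ [0, 1/2) → index 0
j=2: u_2=9/20 ∈ [0, 1/2) → index 0
j=3: u_3=13/20 ∈ [1/2, 13/16) → index 2
j=4: u_4=17/20 ∈ [13/16, 1) → index 3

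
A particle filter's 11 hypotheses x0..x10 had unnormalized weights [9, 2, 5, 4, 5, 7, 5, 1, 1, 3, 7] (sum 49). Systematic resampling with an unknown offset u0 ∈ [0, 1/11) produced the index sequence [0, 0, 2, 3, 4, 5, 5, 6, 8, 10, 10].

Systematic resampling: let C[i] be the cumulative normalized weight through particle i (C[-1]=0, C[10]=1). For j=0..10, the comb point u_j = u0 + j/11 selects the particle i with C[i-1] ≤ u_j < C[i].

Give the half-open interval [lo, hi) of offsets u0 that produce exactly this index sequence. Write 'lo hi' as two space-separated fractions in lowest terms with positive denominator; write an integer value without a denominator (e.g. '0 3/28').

30/539 37/539

C = [9/49, 11/49, 16/49, 20/49, 25/49, 32/49, 37/49, 38/49, 39/49, 6/7, 1]
j=0 picked index 0: u0 ∈ [0, 9/49)
j=1 picked index 0: u0 ∈ [-1/11, 50/539)
j=2 picked index 2: u0 ∈ [23/539, 78/539)
j=3 picked index 3: u0 ∈ [29/539, 73/539)
j=4 picked index 4: u0 ∈ [24/539, 79/539)
j=5 picked index 5: u0 ∈ [30/539, 107/539)
j=6 picked index 5: u0 ∈ [-19/539, 58/539)
j=7 picked index 6: u0 ∈ [9/539, 64/539)
j=8 picked index 8: u0 ∈ [26/539, 37/539)
j=9 picked index 10: u0 ∈ [3/77, 2/11)
j=10 picked index 10: u0 ∈ [-4/77, 1/11)
intersection: [30/539, 37/539)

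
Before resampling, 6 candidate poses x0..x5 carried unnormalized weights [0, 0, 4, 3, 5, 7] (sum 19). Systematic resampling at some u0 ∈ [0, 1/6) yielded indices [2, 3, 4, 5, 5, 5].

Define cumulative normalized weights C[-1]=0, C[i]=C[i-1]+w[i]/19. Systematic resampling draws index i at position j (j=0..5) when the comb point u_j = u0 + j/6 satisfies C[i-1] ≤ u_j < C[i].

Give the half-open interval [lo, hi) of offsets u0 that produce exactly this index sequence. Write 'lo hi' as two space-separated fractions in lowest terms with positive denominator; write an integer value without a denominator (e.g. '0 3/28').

C = [0, 0, 4/19, 7/19, 12/19, 1]
j=0 picked index 2: u0 ∈ [0, 4/19)
j=1 picked index 3: u0 ∈ [5/114, 23/114)
j=2 picked index 4: u0 ∈ [2/57, 17/57)
j=3 picked index 5: u0 ∈ [5/38, 1/2)
j=4 picked index 5: u0 ∈ [-2/57, 1/3)
j=5 picked index 5: u0 ∈ [-23/114, 1/6)
intersection: [5/38, 1/6)

5/38 1/6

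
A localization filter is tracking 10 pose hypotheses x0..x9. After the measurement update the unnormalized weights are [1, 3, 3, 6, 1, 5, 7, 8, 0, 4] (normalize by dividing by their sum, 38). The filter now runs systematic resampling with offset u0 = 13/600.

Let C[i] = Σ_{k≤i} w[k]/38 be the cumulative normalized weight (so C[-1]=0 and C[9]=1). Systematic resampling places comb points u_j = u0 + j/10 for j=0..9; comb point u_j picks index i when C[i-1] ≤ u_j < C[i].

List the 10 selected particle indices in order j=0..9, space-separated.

C = [1/38, 2/19, 7/38, 13/38, 7/19, 1/2, 13/19, 17/19, 17/19, 1]
j=0: u_0=13/600 ∈ [0, 1/38) → index 0
j=1: u_1=73/600 ∈ [2/19, 7/38) → index 2
j=2: u_2=133/600 ∈ [7/38, 13/38) → index 3
j=3: u_3=193/600 ∈ [7/38, 13/38) → index 3
j=4: u_4=253/600 ∈ [7/19, 1/2) → index 5
j=5: u_5=313/600 ∈ [1/2, 13/19) → index 6
j=6: u_6=373/600 ∈ [1/2, 13/19) → index 6
j=7: u_7=433/600 ∈ [13/19, 17/19) → index 7
j=8: u_8=493/600 ∈ [13/19, 17/19) → index 7
j=9: u_9=553/600 ∈ [17/19, 1) → index 9

0 2 3 3 5 6 6 7 7 9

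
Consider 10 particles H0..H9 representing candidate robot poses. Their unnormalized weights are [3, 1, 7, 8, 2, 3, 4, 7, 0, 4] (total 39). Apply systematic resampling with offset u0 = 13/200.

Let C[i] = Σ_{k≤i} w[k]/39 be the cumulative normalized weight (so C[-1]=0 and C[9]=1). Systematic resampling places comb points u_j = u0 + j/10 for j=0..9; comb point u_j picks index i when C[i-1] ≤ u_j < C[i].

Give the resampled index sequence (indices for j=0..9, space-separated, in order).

0 2 2 3 3 5 6 7 7 9

C = [1/13, 4/39, 11/39, 19/39, 7/13, 8/13, 28/39, 35/39, 35/39, 1]
j=0: u_0=13/200 ∈ [0, 1/13) → index 0
j=1: u_1=33/200 ∈ [4/39, 11/39) → index 2
j=2: u_2=53/200 ∈ [4/39, 11/39) → index 2
j=3: u_3=73/200 ∈ [11/39, 19/39) → index 3
j=4: u_4=93/200 ∈ [11/39, 19/39) → index 3
j=5: u_5=113/200 ∈ [7/13, 8/13) → index 5
j=6: u_6=133/200 ∈ [8/13, 28/39) → index 6
j=7: u_7=153/200 ∈ [28/39, 35/39) → index 7
j=8: u_8=173/200 ∈ [28/39, 35/39) → index 7
j=9: u_9=193/200 ∈ [35/39, 1) → index 9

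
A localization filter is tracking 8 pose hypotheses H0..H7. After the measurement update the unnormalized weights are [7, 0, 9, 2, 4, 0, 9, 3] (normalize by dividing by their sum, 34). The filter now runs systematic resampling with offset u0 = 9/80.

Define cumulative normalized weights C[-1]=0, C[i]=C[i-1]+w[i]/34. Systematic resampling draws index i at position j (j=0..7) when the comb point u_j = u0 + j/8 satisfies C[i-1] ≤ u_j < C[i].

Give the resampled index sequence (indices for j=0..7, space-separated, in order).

C = [7/34, 7/34, 8/17, 9/17, 11/17, 11/17, 31/34, 1]
j=0: u_0=9/80 ∈ [0, 7/34) → index 0
j=1: u_1=19/80 ∈ [7/34, 8/17) → index 2
j=2: u_2=29/80 ∈ [7/34, 8/17) → index 2
j=3: u_3=39/80 ∈ [8/17, 9/17) → index 3
j=4: u_4=49/80 ∈ [9/17, 11/17) → index 4
j=5: u_5=59/80 ∈ [11/17, 31/34) → index 6
j=6: u_6=69/80 ∈ [11/17, 31/34) → index 6
j=7: u_7=79/80 ∈ [31/34, 1) → index 7

0 2 2 3 4 6 6 7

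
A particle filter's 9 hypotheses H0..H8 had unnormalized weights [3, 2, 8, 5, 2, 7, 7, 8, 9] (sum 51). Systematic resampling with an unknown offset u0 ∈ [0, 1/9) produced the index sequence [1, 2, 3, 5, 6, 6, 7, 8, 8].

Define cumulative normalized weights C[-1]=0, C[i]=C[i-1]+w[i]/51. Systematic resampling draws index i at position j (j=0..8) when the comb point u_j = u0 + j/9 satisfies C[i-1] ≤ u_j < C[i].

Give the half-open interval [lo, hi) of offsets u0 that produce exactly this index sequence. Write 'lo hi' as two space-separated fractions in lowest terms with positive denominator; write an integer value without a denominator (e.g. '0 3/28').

13/153 5/51

C = [1/17, 5/51, 13/51, 6/17, 20/51, 9/17, 2/3, 14/17, 1]
j=0 picked index 1: u0 ∈ [1/17, 5/51)
j=1 picked index 2: u0 ∈ [-2/153, 22/153)
j=2 picked index 3: u0 ∈ [5/153, 20/153)
j=3 picked index 5: u0 ∈ [1/17, 10/51)
j=4 picked index 6: u0 ∈ [13/153, 2/9)
j=5 picked index 6: u0 ∈ [-4/153, 1/9)
j=6 picked index 7: u0 ∈ [0, 8/51)
j=7 picked index 8: u0 ∈ [7/153, 2/9)
j=8 picked index 8: u0 ∈ [-10/153, 1/9)
intersection: [13/153, 5/51)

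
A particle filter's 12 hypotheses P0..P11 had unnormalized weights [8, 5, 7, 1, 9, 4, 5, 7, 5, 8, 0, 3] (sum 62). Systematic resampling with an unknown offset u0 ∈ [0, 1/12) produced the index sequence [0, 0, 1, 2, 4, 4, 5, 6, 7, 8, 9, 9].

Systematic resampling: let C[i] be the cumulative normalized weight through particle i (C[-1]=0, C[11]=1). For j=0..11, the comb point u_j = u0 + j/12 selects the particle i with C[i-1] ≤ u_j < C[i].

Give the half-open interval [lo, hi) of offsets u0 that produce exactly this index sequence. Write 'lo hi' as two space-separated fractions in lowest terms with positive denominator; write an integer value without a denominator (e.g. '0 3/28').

1/186 13/372

C = [4/31, 13/62, 10/31, 21/62, 15/31, 17/31, 39/62, 23/31, 51/62, 59/62, 59/62, 1]
j=0 picked index 0: u0 ∈ [0, 4/31)
j=1 picked index 0: u0 ∈ [-1/12, 17/372)
j=2 picked index 1: u0 ∈ [-7/186, 4/93)
j=3 picked index 2: u0 ∈ [-5/124, 9/124)
j=4 picked index 4: u0 ∈ [1/186, 14/93)
j=5 picked index 4: u0 ∈ [-29/372, 25/372)
j=6 picked index 5: u0 ∈ [-1/62, 3/62)
j=7 picked index 6: u0 ∈ [-13/372, 17/372)
j=8 picked index 7: u0 ∈ [-7/186, 7/93)
j=9 picked index 8: u0 ∈ [-1/124, 9/124)
j=10 picked index 9: u0 ∈ [-1/93, 11/93)
j=11 picked index 9: u0 ∈ [-35/372, 13/372)
intersection: [1/186, 13/372)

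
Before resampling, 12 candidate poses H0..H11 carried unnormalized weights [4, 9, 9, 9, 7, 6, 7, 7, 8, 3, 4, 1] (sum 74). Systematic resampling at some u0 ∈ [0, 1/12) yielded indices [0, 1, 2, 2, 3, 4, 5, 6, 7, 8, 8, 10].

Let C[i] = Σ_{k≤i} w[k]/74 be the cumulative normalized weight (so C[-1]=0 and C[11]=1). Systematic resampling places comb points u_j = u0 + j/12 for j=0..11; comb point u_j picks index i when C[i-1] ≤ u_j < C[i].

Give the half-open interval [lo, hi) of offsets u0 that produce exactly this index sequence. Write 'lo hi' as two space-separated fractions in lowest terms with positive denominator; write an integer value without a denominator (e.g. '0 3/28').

5/148 7/148

C = [2/37, 13/74, 11/37, 31/74, 19/37, 22/37, 51/74, 29/37, 33/37, 69/74, 73/74, 1]
j=0 picked index 0: u0 ∈ [0, 2/37)
j=1 picked index 1: u0 ∈ [-13/444, 41/444)
j=2 picked index 2: u0 ∈ [1/111, 29/222)
j=3 picked index 2: u0 ∈ [-11/148, 7/148)
j=4 picked index 3: u0 ∈ [-4/111, 19/222)
j=5 picked index 4: u0 ∈ [1/444, 43/444)
j=6 picked index 5: u0 ∈ [1/74, 7/74)
j=7 picked index 6: u0 ∈ [5/444, 47/444)
j=8 picked index 7: u0 ∈ [5/222, 13/111)
j=9 picked index 8: u0 ∈ [5/148, 21/148)
j=10 picked index 8: u0 ∈ [-11/222, 13/222)
j=11 picked index 10: u0 ∈ [7/444, 31/444)
intersection: [5/148, 7/148)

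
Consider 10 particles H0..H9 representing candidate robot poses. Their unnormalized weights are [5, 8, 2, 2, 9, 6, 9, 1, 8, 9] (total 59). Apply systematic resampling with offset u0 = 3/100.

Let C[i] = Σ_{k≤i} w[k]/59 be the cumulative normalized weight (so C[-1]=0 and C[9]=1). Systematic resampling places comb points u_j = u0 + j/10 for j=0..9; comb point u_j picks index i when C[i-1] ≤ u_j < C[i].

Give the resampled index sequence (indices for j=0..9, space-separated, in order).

C = [5/59, 13/59, 15/59, 17/59, 26/59, 32/59, 41/59, 42/59, 50/59, 1]
j=0: u_0=3/100 ∈ [0, 5/59) → index 0
j=1: u_1=13/100 ∈ [5/59, 13/59) → index 1
j=2: u_2=23/100 ∈ [13/59, 15/59) → index 2
j=3: u_3=33/100 ∈ [17/59, 26/59) → index 4
j=4: u_4=43/100 ∈ [17/59, 26/59) → index 4
j=5: u_5=53/100 ∈ [26/59, 32/59) → index 5
j=6: u_6=63/100 ∈ [32/59, 41/59) → index 6
j=7: u_7=73/100 ∈ [42/59, 50/59) → index 8
j=8: u_8=83/100 ∈ [42/59, 50/59) → index 8
j=9: u_9=93/100 ∈ [50/59, 1) → index 9

0 1 2 4 4 5 6 8 8 9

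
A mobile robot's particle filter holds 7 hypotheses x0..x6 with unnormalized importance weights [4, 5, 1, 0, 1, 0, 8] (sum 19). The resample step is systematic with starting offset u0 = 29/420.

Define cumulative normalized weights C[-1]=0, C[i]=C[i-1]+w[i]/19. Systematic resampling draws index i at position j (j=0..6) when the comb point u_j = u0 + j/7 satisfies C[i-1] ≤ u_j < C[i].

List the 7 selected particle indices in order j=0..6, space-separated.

C = [4/19, 9/19, 10/19, 10/19, 11/19, 11/19, 1]
j=0: u_0=29/420 ∈ [0, 4/19) → index 0
j=1: u_1=89/420 ∈ [4/19, 9/19) → index 1
j=2: u_2=149/420 ∈ [4/19, 9/19) → index 1
j=3: u_3=209/420 ∈ [9/19, 10/19) → index 2
j=4: u_4=269/420 ∈ [11/19, 1) → index 6
j=5: u_5=47/60 ∈ [11/19, 1) → index 6
j=6: u_6=389/420 ∈ [11/19, 1) → index 6

0 1 1 2 6 6 6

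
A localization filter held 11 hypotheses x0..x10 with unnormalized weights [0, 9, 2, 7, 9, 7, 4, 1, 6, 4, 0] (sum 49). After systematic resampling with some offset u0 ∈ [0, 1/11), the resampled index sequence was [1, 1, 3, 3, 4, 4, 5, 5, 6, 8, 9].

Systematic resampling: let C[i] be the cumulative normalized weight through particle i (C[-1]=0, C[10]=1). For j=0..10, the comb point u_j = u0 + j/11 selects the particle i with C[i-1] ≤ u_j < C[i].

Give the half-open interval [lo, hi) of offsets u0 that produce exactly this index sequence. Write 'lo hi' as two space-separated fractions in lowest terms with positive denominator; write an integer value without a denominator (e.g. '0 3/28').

C = [0, 9/49, 11/49, 18/49, 27/49, 34/49, 38/49, 39/49, 45/49, 1, 1]
j=0 picked index 1: u0 ∈ [0, 9/49)
j=1 picked index 1: u0 ∈ [-1/11, 50/539)
j=2 picked index 3: u0 ∈ [23/539, 100/539)
j=3 picked index 3: u0 ∈ [-26/539, 51/539)
j=4 picked index 4: u0 ∈ [2/539, 101/539)
j=5 picked index 4: u0 ∈ [-47/539, 52/539)
j=6 picked index 5: u0 ∈ [3/539, 80/539)
j=7 picked index 5: u0 ∈ [-46/539, 31/539)
j=8 picked index 6: u0 ∈ [-18/539, 26/539)
j=9 picked index 8: u0 ∈ [-12/539, 54/539)
j=10 picked index 9: u0 ∈ [5/539, 1/11)
intersection: [23/539, 26/539)

23/539 26/539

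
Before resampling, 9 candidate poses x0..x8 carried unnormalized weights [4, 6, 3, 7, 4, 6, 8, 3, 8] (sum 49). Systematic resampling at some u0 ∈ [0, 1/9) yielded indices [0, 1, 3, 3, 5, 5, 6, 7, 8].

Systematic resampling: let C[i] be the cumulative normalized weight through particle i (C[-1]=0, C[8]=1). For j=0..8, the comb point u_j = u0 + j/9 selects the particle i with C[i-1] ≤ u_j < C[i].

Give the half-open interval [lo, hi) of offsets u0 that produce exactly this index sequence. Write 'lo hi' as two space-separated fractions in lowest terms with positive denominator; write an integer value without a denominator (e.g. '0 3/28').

C = [4/49, 10/49, 13/49, 20/49, 24/49, 30/49, 38/49, 41/49, 1]
j=0 picked index 0: u0 ∈ [0, 4/49)
j=1 picked index 1: u0 ∈ [-13/441, 41/441)
j=2 picked index 3: u0 ∈ [19/441, 82/441)
j=3 picked index 3: u0 ∈ [-10/147, 11/147)
j=4 picked index 5: u0 ∈ [20/441, 74/441)
j=5 picked index 5: u0 ∈ [-29/441, 25/441)
j=6 picked index 6: u0 ∈ [-8/147, 16/147)
j=7 picked index 7: u0 ∈ [-1/441, 26/441)
j=8 picked index 8: u0 ∈ [-23/441, 1/9)
intersection: [20/441, 25/441)

20/441 25/441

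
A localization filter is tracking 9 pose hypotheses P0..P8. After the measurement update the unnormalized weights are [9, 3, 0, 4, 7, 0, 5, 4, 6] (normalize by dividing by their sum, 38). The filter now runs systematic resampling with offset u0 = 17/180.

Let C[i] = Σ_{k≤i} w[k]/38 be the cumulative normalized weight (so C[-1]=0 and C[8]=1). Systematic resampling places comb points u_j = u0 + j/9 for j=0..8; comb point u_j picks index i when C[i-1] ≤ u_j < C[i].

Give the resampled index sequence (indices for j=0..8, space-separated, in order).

0 0 3 4 4 6 7 8 8

C = [9/38, 6/19, 6/19, 8/19, 23/38, 23/38, 14/19, 16/19, 1]
j=0: u_0=17/180 ∈ [0, 9/38) → index 0
j=1: u_1=37/180 ∈ [0, 9/38) → index 0
j=2: u_2=19/60 ∈ [6/19, 8/19) → index 3
j=3: u_3=77/180 ∈ [8/19, 23/38) → index 4
j=4: u_4=97/180 ∈ [8/19, 23/38) → index 4
j=5: u_5=13/20 ∈ [23/38, 14/19) → index 6
j=6: u_6=137/180 ∈ [14/19, 16/19) → index 7
j=7: u_7=157/180 ∈ [16/19, 1) → index 8
j=8: u_8=59/60 ∈ [16/19, 1) → index 8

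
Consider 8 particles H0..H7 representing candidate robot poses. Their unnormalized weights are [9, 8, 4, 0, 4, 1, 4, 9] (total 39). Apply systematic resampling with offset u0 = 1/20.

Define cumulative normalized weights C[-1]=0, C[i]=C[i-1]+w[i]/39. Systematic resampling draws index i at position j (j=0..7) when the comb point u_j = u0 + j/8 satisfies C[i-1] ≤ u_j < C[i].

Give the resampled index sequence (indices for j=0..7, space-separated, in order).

C = [3/13, 17/39, 7/13, 7/13, 25/39, 2/3, 10/13, 1]
j=0: u_0=1/20 ∈ [0, 3/13) → index 0
j=1: u_1=7/40 ∈ [0, 3/13) → index 0
j=2: u_2=3/10 ∈ [3/13, 17/39) → index 1
j=3: u_3=17/40 ∈ [3/13, 17/39) → index 1
j=4: u_4=11/20 ∈ [7/13, 25/39) → index 4
j=5: u_5=27/40 ∈ [2/3, 10/13) → index 6
j=6: u_6=4/5 ∈ [10/13, 1) → index 7
j=7: u_7=37/40 ∈ [10/13, 1) → index 7

0 0 1 1 4 6 7 7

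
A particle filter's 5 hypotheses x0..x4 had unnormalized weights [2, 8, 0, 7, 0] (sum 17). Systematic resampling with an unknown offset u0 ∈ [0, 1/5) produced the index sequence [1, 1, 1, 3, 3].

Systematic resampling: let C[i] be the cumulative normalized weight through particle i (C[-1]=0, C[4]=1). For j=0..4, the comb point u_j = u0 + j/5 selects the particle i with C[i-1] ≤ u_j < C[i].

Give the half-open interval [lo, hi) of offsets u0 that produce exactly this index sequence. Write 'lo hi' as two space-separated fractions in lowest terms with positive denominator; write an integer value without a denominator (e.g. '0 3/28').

C = [2/17, 10/17, 10/17, 1, 1]
j=0 picked index 1: u0 ∈ [2/17, 10/17)
j=1 picked index 1: u0 ∈ [-7/85, 33/85)
j=2 picked index 1: u0 ∈ [-24/85, 16/85)
j=3 picked index 3: u0 ∈ [-1/85, 2/5)
j=4 picked index 3: u0 ∈ [-18/85, 1/5)
intersection: [2/17, 16/85)

2/17 16/85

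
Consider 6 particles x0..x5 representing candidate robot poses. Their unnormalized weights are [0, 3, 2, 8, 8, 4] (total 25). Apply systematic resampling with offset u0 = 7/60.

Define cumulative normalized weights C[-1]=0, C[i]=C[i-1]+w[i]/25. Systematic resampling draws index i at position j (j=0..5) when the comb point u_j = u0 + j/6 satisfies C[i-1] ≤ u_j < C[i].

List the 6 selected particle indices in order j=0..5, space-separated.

C = [0, 3/25, 1/5, 13/25, 21/25, 1]
j=0: u_0=7/60 ∈ [0, 3/25) → index 1
j=1: u_1=17/60 ∈ [1/5, 13/25) → index 3
j=2: u_2=9/20 ∈ [1/5, 13/25) → index 3
j=3: u_3=37/60 ∈ [13/25, 21/25) → index 4
j=4: u_4=47/60 ∈ [13/25, 21/25) → index 4
j=5: u_5=19/20 ∈ [21/25, 1) → index 5

1 3 3 4 4 5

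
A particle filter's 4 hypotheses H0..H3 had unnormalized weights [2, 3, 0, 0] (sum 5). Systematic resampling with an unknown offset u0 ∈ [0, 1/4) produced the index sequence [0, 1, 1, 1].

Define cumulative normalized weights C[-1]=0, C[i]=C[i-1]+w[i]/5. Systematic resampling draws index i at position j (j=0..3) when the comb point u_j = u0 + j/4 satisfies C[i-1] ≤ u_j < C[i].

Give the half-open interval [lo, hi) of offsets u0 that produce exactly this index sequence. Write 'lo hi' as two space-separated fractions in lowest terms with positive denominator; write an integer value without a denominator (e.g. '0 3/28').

C = [2/5, 1, 1, 1]
j=0 picked index 0: u0 ∈ [0, 2/5)
j=1 picked index 1: u0 ∈ [3/20, 3/4)
j=2 picked index 1: u0 ∈ [-1/10, 1/2)
j=3 picked index 1: u0 ∈ [-7/20, 1/4)
intersection: [3/20, 1/4)

3/20 1/4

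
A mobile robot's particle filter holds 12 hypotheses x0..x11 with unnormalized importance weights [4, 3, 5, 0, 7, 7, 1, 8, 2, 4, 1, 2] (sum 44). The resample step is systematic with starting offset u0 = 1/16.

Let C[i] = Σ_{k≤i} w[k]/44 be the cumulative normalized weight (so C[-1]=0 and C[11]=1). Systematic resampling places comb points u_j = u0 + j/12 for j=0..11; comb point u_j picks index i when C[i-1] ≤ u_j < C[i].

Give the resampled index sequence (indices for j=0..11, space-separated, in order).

0 1 2 4 4 5 5 7 7 8 9 11

C = [1/11, 7/44, 3/11, 3/11, 19/44, 13/22, 27/44, 35/44, 37/44, 41/44, 21/22, 1]
j=0: u_0=1/16 ∈ [0, 1/11) → index 0
j=1: u_1=7/48 ∈ [1/11, 7/44) → index 1
j=2: u_2=11/48 ∈ [7/44, 3/11) → index 2
j=3: u_3=5/16 ∈ [3/11, 19/44) → index 4
j=4: u_4=19/48 ∈ [3/11, 19/44) → index 4
j=5: u_5=23/48 ∈ [19/44, 13/22) → index 5
j=6: u_6=9/16 ∈ [19/44, 13/22) → index 5
j=7: u_7=31/48 ∈ [27/44, 35/44) → index 7
j=8: u_8=35/48 ∈ [27/44, 35/44) → index 7
j=9: u_9=13/16 ∈ [35/44, 37/44) → index 8
j=10: u_10=43/48 ∈ [37/44, 41/44) → index 9
j=11: u_11=47/48 ∈ [21/22, 1) → index 11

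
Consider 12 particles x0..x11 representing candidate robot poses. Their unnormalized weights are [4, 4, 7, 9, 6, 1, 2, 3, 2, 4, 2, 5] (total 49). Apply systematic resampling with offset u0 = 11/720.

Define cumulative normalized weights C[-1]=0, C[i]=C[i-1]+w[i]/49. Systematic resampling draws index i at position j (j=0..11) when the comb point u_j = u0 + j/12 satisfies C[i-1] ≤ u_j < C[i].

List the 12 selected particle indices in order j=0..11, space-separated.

C = [4/49, 8/49, 15/49, 24/49, 30/49, 31/49, 33/49, 36/49, 38/49, 6/7, 44/49, 1]
j=0: u_0=11/720 ∈ [0, 4/49) → index 0
j=1: u_1=71/720 ∈ [4/49, 8/49) → index 1
j=2: u_2=131/720 ∈ [8/49, 15/49) → index 2
j=3: u_3=191/720 ∈ [8/49, 15/49) → index 2
j=4: u_4=251/720 ∈ [15/49, 24/49) → index 3
j=5: u_5=311/720 ∈ [15/49, 24/49) → index 3
j=6: u_6=371/720 ∈ [24/49, 30/49) → index 4
j=7: u_7=431/720 ∈ [24/49, 30/49) → index 4
j=8: u_8=491/720 ∈ [33/49, 36/49) → index 7
j=9: u_9=551/720 ∈ [36/49, 38/49) → index 8
j=10: u_10=611/720 ∈ [38/49, 6/7) → index 9
j=11: u_11=671/720 ∈ [44/49, 1) → index 11

0 1 2 2 3 3 4 4 7 8 9 11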